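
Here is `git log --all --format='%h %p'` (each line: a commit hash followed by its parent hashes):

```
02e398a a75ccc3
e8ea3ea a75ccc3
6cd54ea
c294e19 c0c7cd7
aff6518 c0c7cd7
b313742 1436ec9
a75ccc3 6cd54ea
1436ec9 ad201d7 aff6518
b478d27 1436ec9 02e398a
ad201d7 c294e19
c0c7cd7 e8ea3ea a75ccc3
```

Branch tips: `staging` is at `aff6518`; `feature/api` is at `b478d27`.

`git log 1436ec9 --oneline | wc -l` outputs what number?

8

Walking parent pointers from 1436ec9: reachable set = {1436ec9, 6cd54ea, a75ccc3, ad201d7, aff6518, c0c7cd7, c294e19, e8ea3ea}.
That is 8 commits.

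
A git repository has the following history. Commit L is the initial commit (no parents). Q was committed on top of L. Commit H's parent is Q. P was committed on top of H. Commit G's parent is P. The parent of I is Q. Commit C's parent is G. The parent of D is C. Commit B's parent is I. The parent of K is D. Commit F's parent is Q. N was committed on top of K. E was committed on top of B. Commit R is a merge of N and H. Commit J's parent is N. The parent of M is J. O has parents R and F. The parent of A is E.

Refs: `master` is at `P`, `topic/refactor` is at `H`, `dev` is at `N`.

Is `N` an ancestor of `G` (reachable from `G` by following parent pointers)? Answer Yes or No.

No

Ancestors of G: {G, H, L, P, Q}.
N is not in that set, so it is not an ancestor of G.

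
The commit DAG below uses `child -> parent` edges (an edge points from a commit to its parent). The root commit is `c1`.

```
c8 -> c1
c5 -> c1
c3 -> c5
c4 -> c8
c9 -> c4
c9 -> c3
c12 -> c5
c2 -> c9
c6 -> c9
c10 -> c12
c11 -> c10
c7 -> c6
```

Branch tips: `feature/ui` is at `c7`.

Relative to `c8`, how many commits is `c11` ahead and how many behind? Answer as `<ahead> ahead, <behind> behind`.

4 ahead, 1 behind

Reachable from c11: {c1, c10, c11, c12, c5}.
Reachable from c8: {c1, c8}.
Only in c11's history (ahead): {c10, c11, c12, c5} — 4.
Only in c8's history (behind): {c8} — 1.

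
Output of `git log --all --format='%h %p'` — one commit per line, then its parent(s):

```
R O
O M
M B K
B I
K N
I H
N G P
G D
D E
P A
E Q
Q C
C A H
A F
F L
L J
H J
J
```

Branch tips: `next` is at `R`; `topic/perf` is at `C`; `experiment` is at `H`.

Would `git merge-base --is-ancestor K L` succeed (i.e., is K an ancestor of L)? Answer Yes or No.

Ancestors of L: {J, L}.
K is not in that set, so it is not an ancestor of L.

No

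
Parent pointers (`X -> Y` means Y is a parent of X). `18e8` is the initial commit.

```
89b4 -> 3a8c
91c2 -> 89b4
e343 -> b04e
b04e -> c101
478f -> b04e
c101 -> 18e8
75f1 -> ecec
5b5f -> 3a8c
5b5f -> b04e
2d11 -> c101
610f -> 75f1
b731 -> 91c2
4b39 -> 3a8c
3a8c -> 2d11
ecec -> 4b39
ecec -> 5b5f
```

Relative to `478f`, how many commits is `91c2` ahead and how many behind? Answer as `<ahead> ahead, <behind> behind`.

Reachable from 91c2: {18e8, 2d11, 3a8c, 89b4, 91c2, c101}.
Reachable from 478f: {18e8, 478f, b04e, c101}.
Only in 91c2's history (ahead): {2d11, 3a8c, 89b4, 91c2} — 4.
Only in 478f's history (behind): {478f, b04e} — 2.

4 ahead, 2 behind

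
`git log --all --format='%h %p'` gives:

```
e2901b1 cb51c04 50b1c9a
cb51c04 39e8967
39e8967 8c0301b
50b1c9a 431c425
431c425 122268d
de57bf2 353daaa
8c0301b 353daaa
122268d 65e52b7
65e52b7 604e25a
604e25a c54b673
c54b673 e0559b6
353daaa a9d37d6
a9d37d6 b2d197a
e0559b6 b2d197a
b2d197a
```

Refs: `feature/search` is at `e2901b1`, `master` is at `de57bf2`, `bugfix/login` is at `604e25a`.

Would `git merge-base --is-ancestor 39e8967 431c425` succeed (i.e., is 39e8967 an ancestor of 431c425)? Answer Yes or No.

No

Ancestors of 431c425: {122268d, 431c425, 604e25a, 65e52b7, b2d197a, c54b673, e0559b6}.
39e8967 is not in that set, so it is not an ancestor of 431c425.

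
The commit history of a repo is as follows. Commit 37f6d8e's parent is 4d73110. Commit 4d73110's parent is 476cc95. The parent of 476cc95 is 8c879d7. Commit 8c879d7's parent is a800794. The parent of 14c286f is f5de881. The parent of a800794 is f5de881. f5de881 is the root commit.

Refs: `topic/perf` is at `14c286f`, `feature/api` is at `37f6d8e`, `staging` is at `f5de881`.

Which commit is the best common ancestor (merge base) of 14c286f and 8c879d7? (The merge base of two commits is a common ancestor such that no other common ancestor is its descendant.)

f5de881

Ancestors of 14c286f: {14c286f, f5de881}.
Ancestors of 8c879d7: {8c879d7, a800794, f5de881}.
Common ancestors: {f5de881}.
The only common ancestor is f5de881, so it is the merge base.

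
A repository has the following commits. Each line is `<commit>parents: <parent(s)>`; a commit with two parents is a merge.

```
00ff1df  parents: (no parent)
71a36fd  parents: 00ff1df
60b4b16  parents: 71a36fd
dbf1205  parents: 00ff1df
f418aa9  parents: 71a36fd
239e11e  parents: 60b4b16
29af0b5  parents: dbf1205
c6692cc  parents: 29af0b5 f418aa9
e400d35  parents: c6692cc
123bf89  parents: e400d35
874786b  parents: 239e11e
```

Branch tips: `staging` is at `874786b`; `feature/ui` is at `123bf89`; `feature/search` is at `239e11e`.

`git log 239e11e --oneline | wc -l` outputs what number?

4

Walking parent pointers from 239e11e: reachable set = {00ff1df, 239e11e, 60b4b16, 71a36fd}.
That is 4 commits.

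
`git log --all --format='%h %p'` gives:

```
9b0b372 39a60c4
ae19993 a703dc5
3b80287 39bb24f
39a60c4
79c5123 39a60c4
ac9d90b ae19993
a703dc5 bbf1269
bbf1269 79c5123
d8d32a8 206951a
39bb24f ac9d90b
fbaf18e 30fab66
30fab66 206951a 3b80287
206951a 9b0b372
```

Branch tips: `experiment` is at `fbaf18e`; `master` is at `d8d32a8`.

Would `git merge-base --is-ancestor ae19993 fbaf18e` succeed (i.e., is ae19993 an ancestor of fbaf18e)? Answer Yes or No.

Ancestors of fbaf18e (commits reachable by following parents): {206951a, 30fab66, 39a60c4, 39bb24f, 3b80287, 79c5123, 9b0b372, a703dc5, ac9d90b, ae19993, bbf1269, fbaf18e}.
ae19993 is in that set, so it is an ancestor of fbaf18e.

Yes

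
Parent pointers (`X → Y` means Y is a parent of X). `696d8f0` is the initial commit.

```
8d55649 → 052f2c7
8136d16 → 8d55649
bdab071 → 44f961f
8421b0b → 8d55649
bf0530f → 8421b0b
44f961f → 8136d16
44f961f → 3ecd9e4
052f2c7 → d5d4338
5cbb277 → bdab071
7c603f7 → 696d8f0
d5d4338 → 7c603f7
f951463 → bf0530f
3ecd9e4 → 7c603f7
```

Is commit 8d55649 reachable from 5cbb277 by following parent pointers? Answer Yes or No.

Yes

Ancestors of 5cbb277 (commits reachable by following parents): {052f2c7, 3ecd9e4, 44f961f, 5cbb277, 696d8f0, 7c603f7, 8136d16, 8d55649, bdab071, d5d4338}.
8d55649 is in that set, so it is an ancestor of 5cbb277.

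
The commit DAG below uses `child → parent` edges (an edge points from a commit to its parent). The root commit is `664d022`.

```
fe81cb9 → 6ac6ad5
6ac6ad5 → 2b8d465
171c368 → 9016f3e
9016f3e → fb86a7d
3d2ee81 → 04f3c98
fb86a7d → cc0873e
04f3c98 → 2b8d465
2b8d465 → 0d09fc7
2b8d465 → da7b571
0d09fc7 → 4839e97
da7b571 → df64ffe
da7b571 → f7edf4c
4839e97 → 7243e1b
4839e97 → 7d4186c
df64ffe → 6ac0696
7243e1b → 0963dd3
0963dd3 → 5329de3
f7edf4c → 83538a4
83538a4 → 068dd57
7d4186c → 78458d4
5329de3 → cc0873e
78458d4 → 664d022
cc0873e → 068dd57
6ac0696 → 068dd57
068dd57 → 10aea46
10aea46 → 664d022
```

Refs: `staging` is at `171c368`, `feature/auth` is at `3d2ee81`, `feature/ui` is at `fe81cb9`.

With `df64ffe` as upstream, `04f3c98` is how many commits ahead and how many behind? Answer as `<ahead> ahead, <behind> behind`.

13 ahead, 0 behind

Reachable from 04f3c98: {04f3c98, 068dd57, 0963dd3, 0d09fc7, 10aea46, 2b8d465, 4839e97, 5329de3, 664d022, 6ac0696, 7243e1b, 78458d4, 7d4186c, 83538a4, cc0873e, da7b571, df64ffe, f7edf4c}.
Reachable from df64ffe: {068dd57, 10aea46, 664d022, 6ac0696, df64ffe}.
Only in 04f3c98's history (ahead): {04f3c98, 0963dd3, 0d09fc7, 2b8d465, 4839e97, 5329de3, 7243e1b, 78458d4, 7d4186c, 83538a4, cc0873e, da7b571, f7edf4c} — 13.
Only in df64ffe's history (behind): {} — 0.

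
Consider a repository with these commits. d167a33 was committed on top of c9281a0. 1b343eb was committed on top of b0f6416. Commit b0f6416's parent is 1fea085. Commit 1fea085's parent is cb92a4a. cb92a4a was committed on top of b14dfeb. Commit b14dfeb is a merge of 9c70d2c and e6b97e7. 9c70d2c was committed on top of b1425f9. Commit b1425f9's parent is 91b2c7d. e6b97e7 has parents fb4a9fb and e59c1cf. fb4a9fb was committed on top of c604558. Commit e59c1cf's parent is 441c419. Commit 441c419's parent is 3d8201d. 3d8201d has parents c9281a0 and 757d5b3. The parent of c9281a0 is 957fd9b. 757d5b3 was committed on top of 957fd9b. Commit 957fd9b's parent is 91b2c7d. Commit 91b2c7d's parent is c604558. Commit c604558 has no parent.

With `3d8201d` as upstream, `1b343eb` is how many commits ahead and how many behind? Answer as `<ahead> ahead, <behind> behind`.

11 ahead, 0 behind

Reachable from 1b343eb: {1b343eb, 1fea085, 3d8201d, 441c419, 757d5b3, 91b2c7d, 957fd9b, 9c70d2c, b0f6416, b1425f9, b14dfeb, c604558, c9281a0, cb92a4a, e59c1cf, e6b97e7, fb4a9fb}.
Reachable from 3d8201d: {3d8201d, 757d5b3, 91b2c7d, 957fd9b, c604558, c9281a0}.
Only in 1b343eb's history (ahead): {1b343eb, 1fea085, 441c419, 9c70d2c, b0f6416, b1425f9, b14dfeb, cb92a4a, e59c1cf, e6b97e7, fb4a9fb} — 11.
Only in 3d8201d's history (behind): {} — 0.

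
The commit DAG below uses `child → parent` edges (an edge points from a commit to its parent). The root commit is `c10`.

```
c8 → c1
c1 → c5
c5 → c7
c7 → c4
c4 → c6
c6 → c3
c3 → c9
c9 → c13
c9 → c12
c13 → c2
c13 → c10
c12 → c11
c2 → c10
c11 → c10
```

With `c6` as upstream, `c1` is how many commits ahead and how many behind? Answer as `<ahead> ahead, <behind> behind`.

Reachable from c1: {c1, c10, c11, c12, c13, c2, c3, c4, c5, c6, c7, c9}.
Reachable from c6: {c10, c11, c12, c13, c2, c3, c6, c9}.
Only in c1's history (ahead): {c1, c4, c5, c7} — 4.
Only in c6's history (behind): {} — 0.

4 ahead, 0 behind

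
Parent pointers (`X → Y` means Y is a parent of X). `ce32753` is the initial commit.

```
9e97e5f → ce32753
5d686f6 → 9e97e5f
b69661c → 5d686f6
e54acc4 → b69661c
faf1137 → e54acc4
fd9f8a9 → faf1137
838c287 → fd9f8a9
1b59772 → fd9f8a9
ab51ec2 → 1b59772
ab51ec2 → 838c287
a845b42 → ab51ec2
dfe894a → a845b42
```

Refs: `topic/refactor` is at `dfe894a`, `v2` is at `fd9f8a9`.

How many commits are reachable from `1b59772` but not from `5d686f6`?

Reachable from 1b59772: {1b59772, 5d686f6, 9e97e5f, b69661c, ce32753, e54acc4, faf1137, fd9f8a9}.
Reachable from 5d686f6: {5d686f6, 9e97e5f, ce32753}.
In 1b59772's history but not 5d686f6's: {1b59772, b69661c, e54acc4, faf1137, fd9f8a9} — 5 commits.

5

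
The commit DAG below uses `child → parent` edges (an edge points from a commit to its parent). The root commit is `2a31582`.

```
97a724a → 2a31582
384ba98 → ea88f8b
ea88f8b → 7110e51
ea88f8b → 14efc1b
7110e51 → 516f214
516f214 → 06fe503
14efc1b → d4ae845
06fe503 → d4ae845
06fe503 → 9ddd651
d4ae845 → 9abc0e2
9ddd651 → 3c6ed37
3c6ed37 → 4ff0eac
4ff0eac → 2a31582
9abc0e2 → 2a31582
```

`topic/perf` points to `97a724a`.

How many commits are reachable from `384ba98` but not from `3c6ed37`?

Reachable from 384ba98: {06fe503, 14efc1b, 2a31582, 384ba98, 3c6ed37, 4ff0eac, 516f214, 7110e51, 9abc0e2, 9ddd651, d4ae845, ea88f8b}.
Reachable from 3c6ed37: {2a31582, 3c6ed37, 4ff0eac}.
In 384ba98's history but not 3c6ed37's: {06fe503, 14efc1b, 384ba98, 516f214, 7110e51, 9abc0e2, 9ddd651, d4ae845, ea88f8b} — 9 commits.

9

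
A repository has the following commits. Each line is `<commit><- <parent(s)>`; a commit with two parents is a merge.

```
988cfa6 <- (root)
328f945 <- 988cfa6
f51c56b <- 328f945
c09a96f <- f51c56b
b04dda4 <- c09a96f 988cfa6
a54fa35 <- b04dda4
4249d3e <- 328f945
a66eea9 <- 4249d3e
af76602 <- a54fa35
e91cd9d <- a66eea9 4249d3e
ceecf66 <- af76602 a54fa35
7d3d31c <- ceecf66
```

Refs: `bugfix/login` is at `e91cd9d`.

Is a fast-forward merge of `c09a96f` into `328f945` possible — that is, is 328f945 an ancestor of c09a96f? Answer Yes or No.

Yes

A fast-forward from 328f945 to c09a96f is possible iff 328f945 is an ancestor of c09a96f.
Ancestors of c09a96f: {328f945, 988cfa6, c09a96f, f51c56b}.
328f945 is among them, so fast-forward is possible.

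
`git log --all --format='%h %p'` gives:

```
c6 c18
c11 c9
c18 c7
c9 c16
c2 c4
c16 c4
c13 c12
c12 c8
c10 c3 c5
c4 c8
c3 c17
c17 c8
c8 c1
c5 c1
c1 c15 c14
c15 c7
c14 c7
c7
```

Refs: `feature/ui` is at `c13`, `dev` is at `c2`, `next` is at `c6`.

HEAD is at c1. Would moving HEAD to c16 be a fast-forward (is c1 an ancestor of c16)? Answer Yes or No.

A fast-forward from c1 to c16 is possible iff c1 is an ancestor of c16.
Ancestors of c16: {c1, c14, c15, c16, c4, c7, c8}.
c1 is among them, so fast-forward is possible.

Yes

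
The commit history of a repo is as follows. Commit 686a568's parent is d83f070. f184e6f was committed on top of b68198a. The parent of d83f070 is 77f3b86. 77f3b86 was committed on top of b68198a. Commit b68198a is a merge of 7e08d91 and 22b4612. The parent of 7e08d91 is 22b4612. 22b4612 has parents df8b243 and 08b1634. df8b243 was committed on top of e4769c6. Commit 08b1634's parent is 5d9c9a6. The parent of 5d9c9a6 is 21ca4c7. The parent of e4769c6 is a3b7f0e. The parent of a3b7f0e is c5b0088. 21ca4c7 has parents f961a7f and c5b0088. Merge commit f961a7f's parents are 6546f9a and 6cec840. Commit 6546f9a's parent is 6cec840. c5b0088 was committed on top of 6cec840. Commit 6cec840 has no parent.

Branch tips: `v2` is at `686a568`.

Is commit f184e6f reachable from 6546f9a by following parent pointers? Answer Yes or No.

No

Ancestors of 6546f9a: {6546f9a, 6cec840}.
f184e6f is not in that set, so it is not an ancestor of 6546f9a.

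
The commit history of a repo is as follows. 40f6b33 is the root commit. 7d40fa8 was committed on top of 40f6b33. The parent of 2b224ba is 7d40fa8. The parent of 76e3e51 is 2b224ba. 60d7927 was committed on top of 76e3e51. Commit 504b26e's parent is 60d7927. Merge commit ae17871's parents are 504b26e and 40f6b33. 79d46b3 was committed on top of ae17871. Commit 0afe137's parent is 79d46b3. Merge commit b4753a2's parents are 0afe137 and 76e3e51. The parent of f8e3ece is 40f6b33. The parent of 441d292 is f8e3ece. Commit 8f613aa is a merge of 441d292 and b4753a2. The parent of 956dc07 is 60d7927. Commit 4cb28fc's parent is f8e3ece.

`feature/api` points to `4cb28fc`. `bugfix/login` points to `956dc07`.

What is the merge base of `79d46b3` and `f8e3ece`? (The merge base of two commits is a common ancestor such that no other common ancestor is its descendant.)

40f6b33

Ancestors of 79d46b3: {2b224ba, 40f6b33, 504b26e, 60d7927, 76e3e51, 79d46b3, 7d40fa8, ae17871}.
Ancestors of f8e3ece: {40f6b33, f8e3ece}.
Common ancestors: {40f6b33}.
The only common ancestor is 40f6b33, so it is the merge base.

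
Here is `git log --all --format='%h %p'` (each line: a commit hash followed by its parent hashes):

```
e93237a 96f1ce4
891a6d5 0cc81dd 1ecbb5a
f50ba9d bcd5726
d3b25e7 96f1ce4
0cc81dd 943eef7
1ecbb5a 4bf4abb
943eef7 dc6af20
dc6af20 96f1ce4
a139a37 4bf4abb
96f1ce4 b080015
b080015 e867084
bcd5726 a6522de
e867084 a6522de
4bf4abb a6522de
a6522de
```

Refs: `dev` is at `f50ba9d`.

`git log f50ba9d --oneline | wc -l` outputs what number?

Walking parent pointers from f50ba9d: reachable set = {a6522de, bcd5726, f50ba9d}.
That is 3 commits.

3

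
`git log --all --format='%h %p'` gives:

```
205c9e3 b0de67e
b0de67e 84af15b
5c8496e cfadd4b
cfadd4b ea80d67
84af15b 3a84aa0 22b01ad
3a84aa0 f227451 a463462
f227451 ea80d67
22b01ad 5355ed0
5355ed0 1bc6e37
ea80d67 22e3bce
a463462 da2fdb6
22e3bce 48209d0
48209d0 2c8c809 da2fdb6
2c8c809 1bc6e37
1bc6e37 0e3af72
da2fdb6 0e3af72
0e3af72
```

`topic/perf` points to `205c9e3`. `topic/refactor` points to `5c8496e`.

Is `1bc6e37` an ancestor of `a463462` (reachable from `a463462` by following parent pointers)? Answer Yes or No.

Ancestors of a463462: {0e3af72, a463462, da2fdb6}.
1bc6e37 is not in that set, so it is not an ancestor of a463462.

No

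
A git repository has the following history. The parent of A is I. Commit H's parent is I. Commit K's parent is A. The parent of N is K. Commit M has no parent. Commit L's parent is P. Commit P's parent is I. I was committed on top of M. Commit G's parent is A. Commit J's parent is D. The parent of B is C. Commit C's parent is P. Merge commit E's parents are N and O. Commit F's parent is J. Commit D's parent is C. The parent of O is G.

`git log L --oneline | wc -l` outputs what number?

Walking parent pointers from L: reachable set = {I, L, M, P}.
That is 4 commits.

4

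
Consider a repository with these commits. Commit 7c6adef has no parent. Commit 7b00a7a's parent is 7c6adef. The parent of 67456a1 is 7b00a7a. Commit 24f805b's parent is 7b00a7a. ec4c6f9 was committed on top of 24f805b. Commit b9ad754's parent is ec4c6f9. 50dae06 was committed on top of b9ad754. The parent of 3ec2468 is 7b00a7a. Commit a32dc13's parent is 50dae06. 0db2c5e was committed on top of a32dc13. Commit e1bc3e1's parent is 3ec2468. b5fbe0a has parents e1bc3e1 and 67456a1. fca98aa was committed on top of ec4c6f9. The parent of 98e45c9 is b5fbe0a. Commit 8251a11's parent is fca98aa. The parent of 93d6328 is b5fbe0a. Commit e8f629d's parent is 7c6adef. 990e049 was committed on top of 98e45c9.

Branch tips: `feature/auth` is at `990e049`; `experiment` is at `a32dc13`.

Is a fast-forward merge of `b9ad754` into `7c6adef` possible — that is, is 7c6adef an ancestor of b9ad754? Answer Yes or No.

Yes

A fast-forward from 7c6adef to b9ad754 is possible iff 7c6adef is an ancestor of b9ad754.
Ancestors of b9ad754: {24f805b, 7b00a7a, 7c6adef, b9ad754, ec4c6f9}.
7c6adef is among them, so fast-forward is possible.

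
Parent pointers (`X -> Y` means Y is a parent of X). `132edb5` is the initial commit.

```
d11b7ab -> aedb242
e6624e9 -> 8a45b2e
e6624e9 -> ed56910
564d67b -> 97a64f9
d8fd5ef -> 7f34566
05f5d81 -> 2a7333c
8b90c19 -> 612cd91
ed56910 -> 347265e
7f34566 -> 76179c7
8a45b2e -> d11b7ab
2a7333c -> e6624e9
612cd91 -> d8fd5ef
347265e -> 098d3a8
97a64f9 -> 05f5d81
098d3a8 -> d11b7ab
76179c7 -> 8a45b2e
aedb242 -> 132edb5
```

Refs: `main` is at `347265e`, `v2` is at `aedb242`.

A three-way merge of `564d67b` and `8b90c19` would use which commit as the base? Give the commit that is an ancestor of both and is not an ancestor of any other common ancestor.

8a45b2e

Ancestors of 564d67b: {05f5d81, 098d3a8, 132edb5, 2a7333c, 347265e, 564d67b, 8a45b2e, 97a64f9, aedb242, d11b7ab, e6624e9, ed56910}.
Ancestors of 8b90c19: {132edb5, 612cd91, 76179c7, 7f34566, 8a45b2e, 8b90c19, aedb242, d11b7ab, d8fd5ef}.
Common ancestors: {132edb5, 8a45b2e, aedb242, d11b7ab}.
Among these, 8a45b2e is not an ancestor of any other common ancestor — it is the merge base.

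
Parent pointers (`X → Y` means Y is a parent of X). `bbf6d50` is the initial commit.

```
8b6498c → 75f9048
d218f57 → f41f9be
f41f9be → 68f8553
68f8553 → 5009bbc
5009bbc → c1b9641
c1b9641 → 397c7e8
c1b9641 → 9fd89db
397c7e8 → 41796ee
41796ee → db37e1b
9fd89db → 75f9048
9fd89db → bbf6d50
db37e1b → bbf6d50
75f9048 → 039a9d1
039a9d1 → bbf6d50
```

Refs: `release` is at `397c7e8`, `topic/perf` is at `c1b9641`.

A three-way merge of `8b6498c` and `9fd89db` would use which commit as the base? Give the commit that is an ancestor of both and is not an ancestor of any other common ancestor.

75f9048

Ancestors of 8b6498c: {039a9d1, 75f9048, 8b6498c, bbf6d50}.
Ancestors of 9fd89db: {039a9d1, 75f9048, 9fd89db, bbf6d50}.
Common ancestors: {039a9d1, 75f9048, bbf6d50}.
Among these, 75f9048 is not an ancestor of any other common ancestor — it is the merge base.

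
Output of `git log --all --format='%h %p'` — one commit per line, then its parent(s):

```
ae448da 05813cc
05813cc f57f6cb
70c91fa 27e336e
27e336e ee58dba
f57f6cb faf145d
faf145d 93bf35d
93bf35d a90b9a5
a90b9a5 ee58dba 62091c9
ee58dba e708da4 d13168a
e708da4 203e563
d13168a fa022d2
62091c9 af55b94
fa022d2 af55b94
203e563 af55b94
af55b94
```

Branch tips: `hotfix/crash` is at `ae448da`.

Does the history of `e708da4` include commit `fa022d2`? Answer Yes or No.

No

Ancestors of e708da4: {203e563, af55b94, e708da4}.
fa022d2 is not in that set, so it is not an ancestor of e708da4.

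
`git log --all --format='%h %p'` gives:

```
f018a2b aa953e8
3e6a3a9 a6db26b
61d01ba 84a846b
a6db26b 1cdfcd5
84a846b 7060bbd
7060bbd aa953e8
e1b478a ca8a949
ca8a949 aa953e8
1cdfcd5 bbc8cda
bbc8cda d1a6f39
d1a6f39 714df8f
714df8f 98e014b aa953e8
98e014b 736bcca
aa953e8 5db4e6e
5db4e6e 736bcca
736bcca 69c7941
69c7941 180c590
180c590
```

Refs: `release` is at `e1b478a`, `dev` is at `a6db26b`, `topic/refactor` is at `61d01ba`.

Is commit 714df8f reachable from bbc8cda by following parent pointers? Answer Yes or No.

Ancestors of bbc8cda (commits reachable by following parents): {180c590, 5db4e6e, 69c7941, 714df8f, 736bcca, 98e014b, aa953e8, bbc8cda, d1a6f39}.
714df8f is in that set, so it is an ancestor of bbc8cda.

Yes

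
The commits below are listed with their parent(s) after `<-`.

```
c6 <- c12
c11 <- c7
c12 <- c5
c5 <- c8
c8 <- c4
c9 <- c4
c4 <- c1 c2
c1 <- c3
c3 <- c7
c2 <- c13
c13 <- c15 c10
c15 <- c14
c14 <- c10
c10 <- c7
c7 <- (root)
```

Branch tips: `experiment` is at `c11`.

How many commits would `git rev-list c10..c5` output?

Reachable from c5: {c1, c10, c13, c14, c15, c2, c3, c4, c5, c7, c8}.
Reachable from c10: {c10, c7}.
In c5's history but not c10's: {c1, c13, c14, c15, c2, c3, c4, c5, c8} — 9 commits.

9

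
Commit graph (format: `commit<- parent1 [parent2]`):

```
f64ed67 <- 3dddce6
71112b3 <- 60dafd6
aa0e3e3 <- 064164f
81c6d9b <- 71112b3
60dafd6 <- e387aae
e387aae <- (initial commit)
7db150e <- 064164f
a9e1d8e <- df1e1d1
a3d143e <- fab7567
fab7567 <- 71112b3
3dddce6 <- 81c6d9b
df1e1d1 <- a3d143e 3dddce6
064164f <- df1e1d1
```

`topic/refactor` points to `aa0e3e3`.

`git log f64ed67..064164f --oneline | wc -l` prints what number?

4

Reachable from 064164f: {064164f, 3dddce6, 60dafd6, 71112b3, 81c6d9b, a3d143e, df1e1d1, e387aae, fab7567}.
Reachable from f64ed67: {3dddce6, 60dafd6, 71112b3, 81c6d9b, e387aae, f64ed67}.
In 064164f's history but not f64ed67's: {064164f, a3d143e, df1e1d1, fab7567} — 4 commits.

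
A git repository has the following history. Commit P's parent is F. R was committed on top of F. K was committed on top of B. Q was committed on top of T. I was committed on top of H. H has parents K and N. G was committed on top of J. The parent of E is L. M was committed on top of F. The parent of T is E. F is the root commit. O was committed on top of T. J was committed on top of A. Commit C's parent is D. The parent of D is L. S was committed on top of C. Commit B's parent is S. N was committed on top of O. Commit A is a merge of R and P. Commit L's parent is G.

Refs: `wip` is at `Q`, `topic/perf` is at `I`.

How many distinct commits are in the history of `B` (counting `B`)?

11

Walking parent pointers from B: reachable set = {A, B, C, D, F, G, J, L, P, R, S}.
That is 11 commits.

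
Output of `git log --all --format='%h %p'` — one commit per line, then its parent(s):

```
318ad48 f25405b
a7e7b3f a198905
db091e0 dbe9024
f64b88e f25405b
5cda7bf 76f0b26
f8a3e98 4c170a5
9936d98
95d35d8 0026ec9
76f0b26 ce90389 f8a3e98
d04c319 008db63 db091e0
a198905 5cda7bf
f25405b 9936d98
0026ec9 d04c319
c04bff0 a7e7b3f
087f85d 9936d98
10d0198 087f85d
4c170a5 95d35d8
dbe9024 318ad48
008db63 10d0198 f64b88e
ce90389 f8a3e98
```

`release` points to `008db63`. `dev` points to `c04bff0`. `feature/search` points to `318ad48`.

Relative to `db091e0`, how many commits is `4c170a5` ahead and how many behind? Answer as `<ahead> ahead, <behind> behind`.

8 ahead, 0 behind

Reachable from 4c170a5: {0026ec9, 008db63, 087f85d, 10d0198, 318ad48, 4c170a5, 95d35d8, 9936d98, d04c319, db091e0, dbe9024, f25405b, f64b88e}.
Reachable from db091e0: {318ad48, 9936d98, db091e0, dbe9024, f25405b}.
Only in 4c170a5's history (ahead): {0026ec9, 008db63, 087f85d, 10d0198, 4c170a5, 95d35d8, d04c319, f64b88e} — 8.
Only in db091e0's history (behind): {} — 0.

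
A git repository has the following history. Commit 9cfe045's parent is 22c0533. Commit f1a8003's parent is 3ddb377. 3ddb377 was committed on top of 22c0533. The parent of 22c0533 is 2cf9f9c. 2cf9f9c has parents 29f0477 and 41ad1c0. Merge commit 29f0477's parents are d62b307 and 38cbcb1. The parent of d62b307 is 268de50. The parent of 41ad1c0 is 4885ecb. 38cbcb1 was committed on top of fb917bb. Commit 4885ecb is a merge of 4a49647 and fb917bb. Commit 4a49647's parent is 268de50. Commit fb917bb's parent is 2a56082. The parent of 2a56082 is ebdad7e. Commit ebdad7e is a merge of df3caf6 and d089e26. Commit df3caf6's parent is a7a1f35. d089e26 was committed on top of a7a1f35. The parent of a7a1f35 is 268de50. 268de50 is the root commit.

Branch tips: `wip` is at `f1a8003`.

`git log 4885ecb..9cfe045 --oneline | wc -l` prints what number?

Reachable from 9cfe045: {22c0533, 268de50, 29f0477, 2a56082, 2cf9f9c, 38cbcb1, 41ad1c0, 4885ecb, 4a49647, 9cfe045, a7a1f35, d089e26, d62b307, df3caf6, ebdad7e, fb917bb}.
Reachable from 4885ecb: {268de50, 2a56082, 4885ecb, 4a49647, a7a1f35, d089e26, df3caf6, ebdad7e, fb917bb}.
In 9cfe045's history but not 4885ecb's: {22c0533, 29f0477, 2cf9f9c, 38cbcb1, 41ad1c0, 9cfe045, d62b307} — 7 commits.

7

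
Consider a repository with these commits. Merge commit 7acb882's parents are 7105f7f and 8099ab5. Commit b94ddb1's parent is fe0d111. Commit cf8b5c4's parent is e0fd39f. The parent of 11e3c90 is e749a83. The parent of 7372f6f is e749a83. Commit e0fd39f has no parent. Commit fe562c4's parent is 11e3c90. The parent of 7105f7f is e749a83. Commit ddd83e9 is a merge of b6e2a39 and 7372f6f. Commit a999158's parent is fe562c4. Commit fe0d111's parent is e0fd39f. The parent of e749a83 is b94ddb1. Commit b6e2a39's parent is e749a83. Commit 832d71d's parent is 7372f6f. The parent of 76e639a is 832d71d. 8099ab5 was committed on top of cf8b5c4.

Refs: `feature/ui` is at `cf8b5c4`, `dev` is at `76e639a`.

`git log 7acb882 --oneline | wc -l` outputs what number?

8

Walking parent pointers from 7acb882: reachable set = {7105f7f, 7acb882, 8099ab5, b94ddb1, cf8b5c4, e0fd39f, e749a83, fe0d111}.
That is 8 commits.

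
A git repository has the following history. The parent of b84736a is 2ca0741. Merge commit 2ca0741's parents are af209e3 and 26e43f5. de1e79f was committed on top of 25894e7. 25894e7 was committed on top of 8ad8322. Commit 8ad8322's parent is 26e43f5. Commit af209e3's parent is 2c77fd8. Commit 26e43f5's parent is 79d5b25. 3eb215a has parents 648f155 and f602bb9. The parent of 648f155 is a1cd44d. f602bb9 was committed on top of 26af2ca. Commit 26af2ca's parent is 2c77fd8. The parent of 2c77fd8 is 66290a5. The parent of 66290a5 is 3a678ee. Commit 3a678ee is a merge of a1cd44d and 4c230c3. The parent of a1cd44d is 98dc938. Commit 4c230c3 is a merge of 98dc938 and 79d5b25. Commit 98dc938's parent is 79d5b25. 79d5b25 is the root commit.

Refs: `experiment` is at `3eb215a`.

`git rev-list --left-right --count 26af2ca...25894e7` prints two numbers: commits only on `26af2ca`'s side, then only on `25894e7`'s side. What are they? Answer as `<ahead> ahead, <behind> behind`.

7 ahead, 3 behind

Reachable from 26af2ca: {26af2ca, 2c77fd8, 3a678ee, 4c230c3, 66290a5, 79d5b25, 98dc938, a1cd44d}.
Reachable from 25894e7: {25894e7, 26e43f5, 79d5b25, 8ad8322}.
Only in 26af2ca's history (ahead): {26af2ca, 2c77fd8, 3a678ee, 4c230c3, 66290a5, 98dc938, a1cd44d} — 7.
Only in 25894e7's history (behind): {25894e7, 26e43f5, 8ad8322} — 3.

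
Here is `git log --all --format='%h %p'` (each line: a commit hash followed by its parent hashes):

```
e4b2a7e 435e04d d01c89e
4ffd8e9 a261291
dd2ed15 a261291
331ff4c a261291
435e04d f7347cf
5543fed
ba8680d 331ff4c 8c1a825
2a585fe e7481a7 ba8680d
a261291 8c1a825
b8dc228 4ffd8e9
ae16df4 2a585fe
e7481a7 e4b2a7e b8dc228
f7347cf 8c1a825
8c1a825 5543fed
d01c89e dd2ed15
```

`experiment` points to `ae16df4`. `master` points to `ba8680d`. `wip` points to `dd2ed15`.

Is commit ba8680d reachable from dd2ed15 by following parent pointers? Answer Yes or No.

Ancestors of dd2ed15: {5543fed, 8c1a825, a261291, dd2ed15}.
ba8680d is not in that set, so it is not an ancestor of dd2ed15.

No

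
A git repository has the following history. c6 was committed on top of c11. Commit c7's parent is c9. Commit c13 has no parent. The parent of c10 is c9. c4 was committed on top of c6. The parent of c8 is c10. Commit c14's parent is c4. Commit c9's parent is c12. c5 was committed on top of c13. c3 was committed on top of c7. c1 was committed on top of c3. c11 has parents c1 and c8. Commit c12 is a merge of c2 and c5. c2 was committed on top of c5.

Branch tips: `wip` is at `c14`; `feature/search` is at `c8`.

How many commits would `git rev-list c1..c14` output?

6

Reachable from c14: {c1, c10, c11, c12, c13, c14, c2, c3, c4, c5, c6, c7, c8, c9}.
Reachable from c1: {c1, c12, c13, c2, c3, c5, c7, c9}.
In c14's history but not c1's: {c10, c11, c14, c4, c6, c8} — 6 commits.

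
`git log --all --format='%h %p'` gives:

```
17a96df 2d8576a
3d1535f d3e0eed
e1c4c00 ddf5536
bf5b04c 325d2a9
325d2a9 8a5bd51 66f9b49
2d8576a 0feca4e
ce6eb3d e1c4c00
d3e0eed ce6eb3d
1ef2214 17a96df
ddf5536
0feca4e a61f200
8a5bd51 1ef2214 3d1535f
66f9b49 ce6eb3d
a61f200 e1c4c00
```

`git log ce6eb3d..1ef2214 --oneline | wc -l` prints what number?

Reachable from 1ef2214: {0feca4e, 17a96df, 1ef2214, 2d8576a, a61f200, ddf5536, e1c4c00}.
Reachable from ce6eb3d: {ce6eb3d, ddf5536, e1c4c00}.
In 1ef2214's history but not ce6eb3d's: {0feca4e, 17a96df, 1ef2214, 2d8576a, a61f200} — 5 commits.

5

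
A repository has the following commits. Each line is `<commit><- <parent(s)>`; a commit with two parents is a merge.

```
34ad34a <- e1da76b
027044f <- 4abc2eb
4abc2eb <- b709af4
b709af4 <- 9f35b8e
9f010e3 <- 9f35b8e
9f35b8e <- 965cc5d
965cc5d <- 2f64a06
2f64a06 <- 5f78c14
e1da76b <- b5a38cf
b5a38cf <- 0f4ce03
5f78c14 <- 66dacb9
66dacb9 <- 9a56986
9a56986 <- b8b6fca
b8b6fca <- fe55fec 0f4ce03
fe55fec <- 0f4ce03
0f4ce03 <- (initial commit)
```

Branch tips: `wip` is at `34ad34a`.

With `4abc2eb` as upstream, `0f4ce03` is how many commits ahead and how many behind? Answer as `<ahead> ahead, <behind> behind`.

Reachable from 0f4ce03: {0f4ce03}.
Reachable from 4abc2eb: {0f4ce03, 2f64a06, 4abc2eb, 5f78c14, 66dacb9, 965cc5d, 9a56986, 9f35b8e, b709af4, b8b6fca, fe55fec}.
Only in 0f4ce03's history (ahead): {} — 0.
Only in 4abc2eb's history (behind): {2f64a06, 4abc2eb, 5f78c14, 66dacb9, 965cc5d, 9a56986, 9f35b8e, b709af4, b8b6fca, fe55fec} — 10.

0 ahead, 10 behind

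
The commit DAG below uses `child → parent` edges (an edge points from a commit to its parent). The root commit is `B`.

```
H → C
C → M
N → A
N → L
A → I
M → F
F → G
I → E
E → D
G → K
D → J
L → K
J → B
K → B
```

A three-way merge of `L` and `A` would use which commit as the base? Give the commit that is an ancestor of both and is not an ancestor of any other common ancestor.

Ancestors of L: {B, K, L}.
Ancestors of A: {A, B, D, E, I, J}.
Common ancestors: {B}.
The only common ancestor is B, so it is the merge base.

B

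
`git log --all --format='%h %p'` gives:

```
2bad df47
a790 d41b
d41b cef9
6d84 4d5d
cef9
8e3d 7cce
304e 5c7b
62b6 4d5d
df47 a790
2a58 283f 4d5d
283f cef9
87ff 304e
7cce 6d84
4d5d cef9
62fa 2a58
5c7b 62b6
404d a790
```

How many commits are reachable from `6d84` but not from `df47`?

Reachable from 6d84: {4d5d, 6d84, cef9}.
Reachable from df47: {a790, cef9, d41b, df47}.
In 6d84's history but not df47's: {4d5d, 6d84} — 2 commits.

2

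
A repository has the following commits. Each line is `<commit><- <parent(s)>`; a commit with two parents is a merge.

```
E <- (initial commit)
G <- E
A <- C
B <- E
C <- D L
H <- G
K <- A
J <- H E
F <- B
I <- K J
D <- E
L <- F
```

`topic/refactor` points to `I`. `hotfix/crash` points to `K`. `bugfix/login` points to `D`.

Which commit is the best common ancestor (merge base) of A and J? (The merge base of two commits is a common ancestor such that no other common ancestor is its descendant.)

Ancestors of A: {A, B, C, D, E, F, L}.
Ancestors of J: {E, G, H, J}.
Common ancestors: {E}.
The only common ancestor is E, so it is the merge base.

E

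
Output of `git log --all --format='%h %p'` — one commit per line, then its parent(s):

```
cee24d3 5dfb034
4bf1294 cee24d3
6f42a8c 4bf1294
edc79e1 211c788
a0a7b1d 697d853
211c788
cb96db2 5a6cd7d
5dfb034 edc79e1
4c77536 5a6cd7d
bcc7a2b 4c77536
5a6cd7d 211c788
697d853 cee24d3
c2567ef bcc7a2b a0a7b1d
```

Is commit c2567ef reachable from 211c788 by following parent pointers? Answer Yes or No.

Ancestors of 211c788: {211c788}.
c2567ef is not in that set, so it is not an ancestor of 211c788.

No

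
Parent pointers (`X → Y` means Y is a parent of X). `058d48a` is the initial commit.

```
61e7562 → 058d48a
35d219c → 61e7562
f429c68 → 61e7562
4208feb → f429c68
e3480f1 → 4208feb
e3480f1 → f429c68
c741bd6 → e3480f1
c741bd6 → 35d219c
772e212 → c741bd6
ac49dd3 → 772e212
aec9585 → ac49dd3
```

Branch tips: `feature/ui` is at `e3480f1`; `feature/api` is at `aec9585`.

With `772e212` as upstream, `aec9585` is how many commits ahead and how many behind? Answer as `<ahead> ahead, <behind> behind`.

2 ahead, 0 behind

Reachable from aec9585: {058d48a, 35d219c, 4208feb, 61e7562, 772e212, ac49dd3, aec9585, c741bd6, e3480f1, f429c68}.
Reachable from 772e212: {058d48a, 35d219c, 4208feb, 61e7562, 772e212, c741bd6, e3480f1, f429c68}.
Only in aec9585's history (ahead): {ac49dd3, aec9585} — 2.
Only in 772e212's history (behind): {} — 0.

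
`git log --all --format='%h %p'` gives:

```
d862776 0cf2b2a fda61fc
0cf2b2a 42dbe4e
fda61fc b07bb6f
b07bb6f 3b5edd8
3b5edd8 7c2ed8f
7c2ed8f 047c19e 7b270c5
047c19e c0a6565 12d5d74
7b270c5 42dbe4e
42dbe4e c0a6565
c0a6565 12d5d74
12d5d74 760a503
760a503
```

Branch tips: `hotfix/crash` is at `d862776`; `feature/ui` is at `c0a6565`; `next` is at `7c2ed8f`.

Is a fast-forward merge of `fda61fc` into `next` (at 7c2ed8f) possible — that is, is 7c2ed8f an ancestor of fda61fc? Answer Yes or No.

Yes

A fast-forward from 7c2ed8f to fda61fc is possible iff 7c2ed8f is an ancestor of fda61fc.
Ancestors of fda61fc: {047c19e, 12d5d74, 3b5edd8, 42dbe4e, 760a503, 7b270c5, 7c2ed8f, b07bb6f, c0a6565, fda61fc}.
7c2ed8f is among them, so fast-forward is possible.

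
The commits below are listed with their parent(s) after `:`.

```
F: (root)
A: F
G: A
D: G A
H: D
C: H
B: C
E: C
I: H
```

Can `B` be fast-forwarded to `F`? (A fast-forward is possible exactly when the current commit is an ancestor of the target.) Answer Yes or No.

No

A fast-forward from B to F is possible iff B is an ancestor of F.
Ancestors of F: {F}.
B is not among them, so fast-forward is not possible.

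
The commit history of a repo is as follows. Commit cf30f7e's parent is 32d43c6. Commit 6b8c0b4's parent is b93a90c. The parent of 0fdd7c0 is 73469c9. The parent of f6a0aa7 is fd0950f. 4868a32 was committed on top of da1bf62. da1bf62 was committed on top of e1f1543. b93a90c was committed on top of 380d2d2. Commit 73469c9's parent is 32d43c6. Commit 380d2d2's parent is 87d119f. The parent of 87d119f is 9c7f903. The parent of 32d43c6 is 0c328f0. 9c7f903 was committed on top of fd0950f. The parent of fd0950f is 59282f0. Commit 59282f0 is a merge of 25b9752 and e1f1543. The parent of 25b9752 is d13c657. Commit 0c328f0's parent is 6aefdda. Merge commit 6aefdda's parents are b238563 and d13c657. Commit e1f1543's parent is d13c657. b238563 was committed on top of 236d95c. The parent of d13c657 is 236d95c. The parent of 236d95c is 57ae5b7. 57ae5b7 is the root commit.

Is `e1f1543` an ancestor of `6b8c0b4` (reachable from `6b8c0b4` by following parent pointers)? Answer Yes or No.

Yes

Ancestors of 6b8c0b4 (commits reachable by following parents): {236d95c, 25b9752, 380d2d2, 57ae5b7, 59282f0, 6b8c0b4, 87d119f, 9c7f903, b93a90c, d13c657, e1f1543, fd0950f}.
e1f1543 is in that set, so it is an ancestor of 6b8c0b4.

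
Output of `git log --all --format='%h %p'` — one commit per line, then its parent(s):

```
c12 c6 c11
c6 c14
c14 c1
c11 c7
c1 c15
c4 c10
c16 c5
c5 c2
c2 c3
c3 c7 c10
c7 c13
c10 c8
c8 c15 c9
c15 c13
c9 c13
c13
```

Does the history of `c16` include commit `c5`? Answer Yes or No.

Ancestors of c16 (commits reachable by following parents): {c10, c13, c15, c16, c2, c3, c5, c7, c8, c9}.
c5 is in that set, so it is an ancestor of c16.

Yes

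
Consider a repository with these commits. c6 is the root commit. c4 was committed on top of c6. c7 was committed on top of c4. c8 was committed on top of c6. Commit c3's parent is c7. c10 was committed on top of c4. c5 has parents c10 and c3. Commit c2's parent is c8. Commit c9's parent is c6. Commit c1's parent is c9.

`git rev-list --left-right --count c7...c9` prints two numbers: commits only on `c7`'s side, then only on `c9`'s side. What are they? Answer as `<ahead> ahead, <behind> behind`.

Reachable from c7: {c4, c6, c7}.
Reachable from c9: {c6, c9}.
Only in c7's history (ahead): {c4, c7} — 2.
Only in c9's history (behind): {c9} — 1.

2 ahead, 1 behind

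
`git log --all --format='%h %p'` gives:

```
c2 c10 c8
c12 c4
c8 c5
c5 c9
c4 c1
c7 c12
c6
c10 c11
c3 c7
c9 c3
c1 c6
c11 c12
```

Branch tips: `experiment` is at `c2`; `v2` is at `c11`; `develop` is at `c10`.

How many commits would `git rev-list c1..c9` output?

5

Reachable from c9: {c1, c12, c3, c4, c6, c7, c9}.
Reachable from c1: {c1, c6}.
In c9's history but not c1's: {c12, c3, c4, c7, c9} — 5 commits.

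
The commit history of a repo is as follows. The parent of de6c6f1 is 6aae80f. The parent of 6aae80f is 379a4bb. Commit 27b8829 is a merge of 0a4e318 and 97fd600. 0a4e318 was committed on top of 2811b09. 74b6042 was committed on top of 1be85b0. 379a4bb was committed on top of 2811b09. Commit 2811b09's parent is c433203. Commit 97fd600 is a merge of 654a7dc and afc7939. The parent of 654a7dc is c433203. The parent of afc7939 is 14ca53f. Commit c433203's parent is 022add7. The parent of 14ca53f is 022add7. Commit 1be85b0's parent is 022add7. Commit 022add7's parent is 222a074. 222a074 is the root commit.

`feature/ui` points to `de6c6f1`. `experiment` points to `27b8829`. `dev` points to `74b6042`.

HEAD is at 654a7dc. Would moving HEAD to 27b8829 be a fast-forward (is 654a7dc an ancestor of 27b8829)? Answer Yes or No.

Yes

A fast-forward from 654a7dc to 27b8829 is possible iff 654a7dc is an ancestor of 27b8829.
Ancestors of 27b8829: {022add7, 0a4e318, 14ca53f, 222a074, 27b8829, 2811b09, 654a7dc, 97fd600, afc7939, c433203}.
654a7dc is among them, so fast-forward is possible.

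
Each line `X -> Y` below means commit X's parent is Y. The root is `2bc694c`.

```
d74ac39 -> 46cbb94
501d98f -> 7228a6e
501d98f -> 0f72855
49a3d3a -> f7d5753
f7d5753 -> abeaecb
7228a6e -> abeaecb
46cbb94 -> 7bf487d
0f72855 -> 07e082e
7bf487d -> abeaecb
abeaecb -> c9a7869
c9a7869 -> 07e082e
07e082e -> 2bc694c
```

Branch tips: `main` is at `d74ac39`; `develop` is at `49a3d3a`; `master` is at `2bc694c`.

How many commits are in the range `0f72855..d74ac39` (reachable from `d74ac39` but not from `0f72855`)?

Reachable from d74ac39: {07e082e, 2bc694c, 46cbb94, 7bf487d, abeaecb, c9a7869, d74ac39}.
Reachable from 0f72855: {07e082e, 0f72855, 2bc694c}.
In d74ac39's history but not 0f72855's: {46cbb94, 7bf487d, abeaecb, c9a7869, d74ac39} — 5 commits.

5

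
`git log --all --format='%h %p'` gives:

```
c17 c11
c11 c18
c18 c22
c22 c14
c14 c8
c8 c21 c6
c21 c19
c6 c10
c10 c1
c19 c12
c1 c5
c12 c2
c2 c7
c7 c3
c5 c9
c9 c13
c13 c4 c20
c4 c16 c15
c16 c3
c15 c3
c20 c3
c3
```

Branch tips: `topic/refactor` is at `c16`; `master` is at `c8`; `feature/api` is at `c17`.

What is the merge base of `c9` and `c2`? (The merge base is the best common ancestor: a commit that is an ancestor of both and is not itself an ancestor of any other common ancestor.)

c3

Ancestors of c9: {c13, c15, c16, c20, c3, c4, c9}.
Ancestors of c2: {c2, c3, c7}.
Common ancestors: {c3}.
The only common ancestor is c3, so it is the merge base.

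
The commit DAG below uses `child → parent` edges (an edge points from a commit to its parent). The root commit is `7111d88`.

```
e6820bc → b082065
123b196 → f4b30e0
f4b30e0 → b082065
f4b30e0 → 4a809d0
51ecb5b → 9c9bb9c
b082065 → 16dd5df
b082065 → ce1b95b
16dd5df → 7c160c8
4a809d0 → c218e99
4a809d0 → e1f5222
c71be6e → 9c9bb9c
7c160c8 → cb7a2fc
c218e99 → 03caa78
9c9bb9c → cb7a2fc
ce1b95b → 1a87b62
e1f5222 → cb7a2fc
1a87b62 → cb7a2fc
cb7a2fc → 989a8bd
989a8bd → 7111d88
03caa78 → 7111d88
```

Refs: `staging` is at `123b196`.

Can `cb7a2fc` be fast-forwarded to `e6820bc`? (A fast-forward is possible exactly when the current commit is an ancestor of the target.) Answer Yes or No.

A fast-forward from cb7a2fc to e6820bc is possible iff cb7a2fc is an ancestor of e6820bc.
Ancestors of e6820bc: {16dd5df, 1a87b62, 7111d88, 7c160c8, 989a8bd, b082065, cb7a2fc, ce1b95b, e6820bc}.
cb7a2fc is among them, so fast-forward is possible.

Yes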